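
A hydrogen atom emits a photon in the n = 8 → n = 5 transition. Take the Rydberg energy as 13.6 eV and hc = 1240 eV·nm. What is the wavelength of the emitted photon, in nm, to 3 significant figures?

3740 nm

ΔE = 13.60 × (1/5² − 1/8²) = 13.60 × 0.02438 = 0.3315 eV.
λ = hc/ΔE = 1240 / 0.3315 = 3740 nm.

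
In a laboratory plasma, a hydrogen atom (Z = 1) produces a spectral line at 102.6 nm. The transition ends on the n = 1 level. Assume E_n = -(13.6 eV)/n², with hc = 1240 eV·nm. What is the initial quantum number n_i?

n_i = 3

The photon energy is ΔE = hc/λ = 1240 / 102.6 = 12.09 eV.
With Z = 1, ΔE = 13.60 × (1/n_f² − 1/n_i²), so 1/n_f² − 1/n_i² = 0.8887.
With n_f = 1: 1/n_i² = 1/1 − 0.8887 = 0.1113, so n_i ≈ 3.00.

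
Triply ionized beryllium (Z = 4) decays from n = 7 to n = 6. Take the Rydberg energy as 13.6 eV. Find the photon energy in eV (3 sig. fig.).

The Bohr energies scale as Z², so for Z = 4: E_n = −217.6/n² eV.
E_7 = −217.6/49 = −4.441 eV and E_6 = −217.6/36 = −6.044 eV.
The photon energy is |E_7 − E_6| = 1.60 eV.

1.60 eV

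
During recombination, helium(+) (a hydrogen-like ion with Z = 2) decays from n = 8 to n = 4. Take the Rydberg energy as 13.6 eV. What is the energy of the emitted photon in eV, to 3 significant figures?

The Bohr energies scale as Z², so for Z = 2: E_n = −54.40/n² eV.
E_8 = −54.40/64 = −0.8500 eV and E_4 = −54.40/16 = −3.400 eV.
The photon energy is |E_8 − E_4| = 2.55 eV.

2.55 eV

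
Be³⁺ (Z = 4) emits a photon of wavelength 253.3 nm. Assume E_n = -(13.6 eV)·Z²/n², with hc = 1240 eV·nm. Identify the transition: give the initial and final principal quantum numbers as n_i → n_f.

n_i = 5, n_f = 4

The photon energy is ΔE = hc/λ = 1240 / 253.3 = 4.895 eV.
With Z = 4, ΔE = 217.6 × (1/n_f² − 1/n_i²), so 1/n_f² − 1/n_i² = 0.02250.
Trying n_f = 4 gives 1/n_i² = 0.04000, i.e. n_i ≈ 5; this pair matches.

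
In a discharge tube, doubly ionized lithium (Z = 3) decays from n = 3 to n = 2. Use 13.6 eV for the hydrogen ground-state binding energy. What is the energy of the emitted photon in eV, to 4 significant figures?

The Bohr energies scale as Z², so for Z = 3: E_n = −122.4/n² eV.
E_3 = −122.4/9 = −13.60 eV and E_2 = −122.4/4 = −30.60 eV.
The photon energy is |E_3 − E_2| = 17.00 eV.

17.00 eV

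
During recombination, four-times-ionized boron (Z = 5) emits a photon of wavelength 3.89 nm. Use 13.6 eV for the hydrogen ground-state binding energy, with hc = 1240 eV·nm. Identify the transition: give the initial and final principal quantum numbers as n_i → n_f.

n_i = 4, n_f = 1

The photon energy is ΔE = hc/λ = 1240 / 3.89 = 318.8 eV.
With Z = 5, ΔE = 340.0 × (1/n_f² − 1/n_i²), so 1/n_f² − 1/n_i² = 0.9375.
Trying n_f = 1 gives 1/n_i² = 0.06245, i.e. n_i ≈ 4; this pair matches.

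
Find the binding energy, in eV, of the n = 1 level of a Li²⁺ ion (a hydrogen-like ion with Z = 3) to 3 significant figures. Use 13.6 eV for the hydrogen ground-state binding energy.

E_n = −13.6 Z²/n² = −122.4/n² eV for Z = 3.
E_1 = −122.4/1 = −122 eV, so ionization (to E = 0) requires 122 eV.

122 eV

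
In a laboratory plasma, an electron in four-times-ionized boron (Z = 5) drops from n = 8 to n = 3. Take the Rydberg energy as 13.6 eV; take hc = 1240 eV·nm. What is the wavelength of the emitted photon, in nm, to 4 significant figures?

38.19 nm

For Z = 5 the level energies scale as Z², so the effective Rydberg energy is 13.6 × 25 = 340.0 eV.
ΔE = 340.0 × (1/3² − 1/8²) = 340.0 × 0.09549 = 32.47 eV.
λ = hc/ΔE = 1240 / 32.47 = 38.19 nm.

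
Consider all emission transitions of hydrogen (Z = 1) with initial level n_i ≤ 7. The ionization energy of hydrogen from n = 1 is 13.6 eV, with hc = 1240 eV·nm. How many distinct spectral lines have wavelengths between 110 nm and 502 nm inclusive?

5

Enumerate all n_i → n_f pairs with 1 ≤ n_f < n_i ≤ 7 and compute λ = 1240 / [13.6·1·(1/n_f² − 1/n_i²)].
Lines falling in [110, 502] nm: 2→1 (121.6 nm), 7→2 (397.1 nm), 6→2 (410.3 nm), 5→2 (434.2 nm), 4→2 (486.3 nm).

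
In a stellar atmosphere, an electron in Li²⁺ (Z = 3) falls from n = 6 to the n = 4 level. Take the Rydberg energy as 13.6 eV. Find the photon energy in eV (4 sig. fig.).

4.250 eV

The Bohr energies scale as Z², so for Z = 3: E_n = −122.4/n² eV.
E_6 = −122.4/36 = −3.400 eV and E_4 = −122.4/16 = −7.650 eV.
The photon energy is |E_6 − E_4| = 4.250 eV.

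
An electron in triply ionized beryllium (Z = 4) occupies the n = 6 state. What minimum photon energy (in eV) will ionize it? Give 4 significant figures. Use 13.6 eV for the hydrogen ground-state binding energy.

E_n = −13.6 Z²/n² = −217.6/n² eV for Z = 4.
E_6 = −217.6/36 = −6.044 eV, so ionization (to E = 0) requires 6.044 eV.

6.044 eV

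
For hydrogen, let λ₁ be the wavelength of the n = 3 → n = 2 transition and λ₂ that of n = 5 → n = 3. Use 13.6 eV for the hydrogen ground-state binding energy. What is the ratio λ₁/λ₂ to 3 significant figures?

λ ∝ 1/ΔE ∝ 1/(1/n_f² − 1/n_i²), and the Z² and hc factors cancel in the ratio.
λ₁/λ₂ = (1/3² − 1/5²)/(1/2² − 1/3²) = 0.07111/0.1389 = 0.512.

0.512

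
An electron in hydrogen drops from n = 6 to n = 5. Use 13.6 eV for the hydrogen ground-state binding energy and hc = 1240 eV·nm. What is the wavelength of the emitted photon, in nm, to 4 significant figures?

7460 nm

ΔE = 13.60 × (1/5² − 1/6²) = 13.60 × 0.01222 = 0.1662 eV.
λ = hc/ΔE = 1240 / 0.1662 = 7460 nm.
This line belongs to the Pfund series.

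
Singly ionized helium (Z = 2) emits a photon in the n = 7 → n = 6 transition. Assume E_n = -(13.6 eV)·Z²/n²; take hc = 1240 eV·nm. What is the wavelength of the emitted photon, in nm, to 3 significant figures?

3090 nm

For Z = 2 the level energies scale as Z², so the effective Rydberg energy is 13.6 × 4 = 54.40 eV.
ΔE = 54.40 × (1/6² − 1/7²) = 54.40 × 0.007370 = 0.4009 eV.
λ = hc/ΔE = 1240 / 0.4009 = 3090 nm.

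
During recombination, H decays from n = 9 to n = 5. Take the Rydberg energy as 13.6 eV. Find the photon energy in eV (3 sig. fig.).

E_9 = −13.60/81 = −0.1679 eV and E_5 = −13.60/25 = −0.5440 eV.
The photon energy is |E_9 − E_5| = 0.376 eV.

0.376 eV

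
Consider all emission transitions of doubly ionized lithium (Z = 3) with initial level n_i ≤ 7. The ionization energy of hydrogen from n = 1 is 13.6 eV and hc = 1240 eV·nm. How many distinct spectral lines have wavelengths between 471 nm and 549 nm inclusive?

Enumerate all n_i → n_f pairs with 1 ≤ n_f < n_i ≤ 7 and compute λ = 1240 / [13.6·9·(1/n_f² − 1/n_i²)].
Lines falling in [471, 549] nm: 7→5 (517.1 nm).

1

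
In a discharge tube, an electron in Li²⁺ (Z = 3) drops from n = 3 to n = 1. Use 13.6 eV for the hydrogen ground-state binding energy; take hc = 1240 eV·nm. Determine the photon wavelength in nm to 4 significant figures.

For Z = 3 the level energies scale as Z², so the effective Rydberg energy is 13.6 × 9 = 122.4 eV.
ΔE = 122.4 × (1/1² − 1/3²) = 122.4 × 0.8889 = 108.8 eV.
λ = hc/ΔE = 1240 / 108.8 = 11.40 nm.

11.40 nm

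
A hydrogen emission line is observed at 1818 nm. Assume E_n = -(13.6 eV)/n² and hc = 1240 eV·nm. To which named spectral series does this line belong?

ΔE = 1240/1818 = 0.6821 eV.
This matches 13.6 × (1/4² − 1/9²), so n_f = 4: the Brackett series.

Brackett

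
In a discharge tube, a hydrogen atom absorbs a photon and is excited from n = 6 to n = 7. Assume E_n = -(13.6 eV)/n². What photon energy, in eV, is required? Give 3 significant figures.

0.100 eV

E_7 = −13.60/49 = −0.2776 eV and E_6 = −13.60/36 = −0.3778 eV.
The photon energy is |E_7 − E_6| = 0.100 eV.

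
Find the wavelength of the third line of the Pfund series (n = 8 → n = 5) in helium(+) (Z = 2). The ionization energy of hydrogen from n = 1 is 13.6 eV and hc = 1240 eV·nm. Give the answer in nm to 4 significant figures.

935.1 nm

The Pfund series terminates on n_f = 5; the third line has n_i = 5+3 = 8.
ΔE = 54.40 × (1/5² − 1/8²) = 1.326 eV.
λ = 1240 / 1.326 = 935.1 nm.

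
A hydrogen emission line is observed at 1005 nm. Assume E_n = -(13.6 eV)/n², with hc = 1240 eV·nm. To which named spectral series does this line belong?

ΔE = 1240/1005 = 1.234 eV.
This matches 13.6 × (1/3² − 1/7²), so n_f = 3: the Paschen series.

Paschen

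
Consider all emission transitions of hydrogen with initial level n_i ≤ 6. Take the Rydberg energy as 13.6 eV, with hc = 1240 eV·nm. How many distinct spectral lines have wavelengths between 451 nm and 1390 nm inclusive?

4

Enumerate all n_i → n_f pairs with 1 ≤ n_f < n_i ≤ 6 and compute λ = 1240 / [13.6·1·(1/n_f² − 1/n_i²)].
Lines falling in [451, 1390] nm: 4→2 (486.3 nm), 3→2 (656.5 nm), 6→3 (1094 nm), 5→3 (1282 nm).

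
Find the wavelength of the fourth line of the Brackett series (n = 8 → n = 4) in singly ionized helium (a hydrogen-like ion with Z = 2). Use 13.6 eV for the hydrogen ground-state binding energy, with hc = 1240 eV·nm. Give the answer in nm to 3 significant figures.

The Brackett series terminates on n_f = 4; the fourth line has n_i = 4+4 = 8.
ΔE = 54.40 × (1/4² − 1/8²) = 2.550 eV.
λ = 1240 / 2.550 = 486 nm.

486 nm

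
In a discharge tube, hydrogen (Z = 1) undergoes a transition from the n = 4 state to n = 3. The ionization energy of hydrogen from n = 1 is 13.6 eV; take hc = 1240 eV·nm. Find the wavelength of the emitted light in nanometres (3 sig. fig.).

1880 nm

ΔE = 13.60 × (1/3² − 1/4²) = 13.60 × 0.04861 = 0.6611 eV.
λ = hc/ΔE = 1240 / 0.6611 = 1880 nm.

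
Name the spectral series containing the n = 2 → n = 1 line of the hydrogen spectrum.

The series is set by the lower level: n_f = 1 is the Lyman series.

Lyman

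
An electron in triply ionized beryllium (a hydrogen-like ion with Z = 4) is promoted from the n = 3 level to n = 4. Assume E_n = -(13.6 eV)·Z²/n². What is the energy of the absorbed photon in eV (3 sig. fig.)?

The Bohr energies scale as Z², so for Z = 4: E_n = −217.6/n² eV.
E_4 = −217.6/16 = −13.60 eV and E_3 = −217.6/9 = −24.18 eV.
The photon energy is |E_4 − E_3| = 10.6 eV.

10.6 eV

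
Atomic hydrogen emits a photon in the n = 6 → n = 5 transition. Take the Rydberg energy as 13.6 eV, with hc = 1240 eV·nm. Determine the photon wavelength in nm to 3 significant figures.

ΔE = 13.60 × (1/5² − 1/6²) = 13.60 × 0.01222 = 0.1662 eV.
λ = hc/ΔE = 1240 / 0.1662 = 7460 nm.
This line belongs to the Pfund series.

7460 nm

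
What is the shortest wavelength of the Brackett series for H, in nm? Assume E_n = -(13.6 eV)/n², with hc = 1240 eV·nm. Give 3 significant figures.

The Brackett series has lower level n_f = 4; the series limit corresponds to n_i → ∞.
ΔE_max = 13.6 × 1 / 4² = 0.8500 eV.
λ_min = 1240 / 0.8500 = 1460 nm.

1460 nm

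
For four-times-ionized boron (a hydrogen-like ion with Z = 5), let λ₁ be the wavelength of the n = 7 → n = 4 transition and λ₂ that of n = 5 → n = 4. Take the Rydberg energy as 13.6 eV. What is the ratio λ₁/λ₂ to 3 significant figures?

λ ∝ 1/ΔE ∝ 1/(1/n_f² − 1/n_i²), and the Z² and hc factors cancel in the ratio.
λ₁/λ₂ = (1/4² − 1/5²)/(1/4² − 1/7²) = 0.02250/0.04209 = 0.535.

0.535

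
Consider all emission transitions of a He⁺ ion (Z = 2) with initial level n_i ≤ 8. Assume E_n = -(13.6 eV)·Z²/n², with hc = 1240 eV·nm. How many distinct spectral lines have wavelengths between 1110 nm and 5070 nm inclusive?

5

Enumerate all n_i → n_f pairs with 1 ≤ n_f < n_i ≤ 8 and compute λ = 1240 / [13.6·4·(1/n_f² − 1/n_i²)].
Lines falling in [1110, 5070] nm: 7→5 (1163 nm), 6→5 (1865 nm), 8→6 (1876 nm), 7→6 (3093 nm), 8→7 (4765 nm).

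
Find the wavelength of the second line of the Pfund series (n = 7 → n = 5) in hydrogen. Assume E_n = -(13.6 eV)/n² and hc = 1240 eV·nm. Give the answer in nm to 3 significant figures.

The Pfund series terminates on n_f = 5; the second line has n_i = 5+2 = 7.
ΔE = 13.60 × (1/5² − 1/7²) = 0.2664 eV.
λ = 1240 / 0.2664 = 4650 nm.

4650 nm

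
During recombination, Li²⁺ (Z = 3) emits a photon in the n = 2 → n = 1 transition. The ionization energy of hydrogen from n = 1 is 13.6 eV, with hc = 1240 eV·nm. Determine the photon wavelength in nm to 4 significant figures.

For Z = 3 the level energies scale as Z², so the effective Rydberg energy is 13.6 × 9 = 122.4 eV.
ΔE = 122.4 × (1/1² − 1/2²) = 122.4 × 0.7500 = 91.80 eV.
λ = hc/ΔE = 1240 / 91.80 = 13.51 nm.

13.51 nm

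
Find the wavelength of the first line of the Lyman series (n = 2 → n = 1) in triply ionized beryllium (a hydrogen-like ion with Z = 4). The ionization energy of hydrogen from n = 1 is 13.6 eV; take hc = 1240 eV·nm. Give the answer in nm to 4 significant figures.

7.598 nm

The Lyman series terminates on n_f = 1; the first line has n_i = 1+1 = 2.
ΔE = 217.6 × (1/1² − 1/2²) = 163.2 eV.
λ = 1240 / 163.2 = 7.598 nm.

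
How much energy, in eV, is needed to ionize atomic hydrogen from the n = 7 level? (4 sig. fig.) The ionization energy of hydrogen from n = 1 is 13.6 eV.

E_7 = −13.60/49 = −0.2776 eV, so ionization (to E = 0) requires 0.2776 eV.

0.2776 eV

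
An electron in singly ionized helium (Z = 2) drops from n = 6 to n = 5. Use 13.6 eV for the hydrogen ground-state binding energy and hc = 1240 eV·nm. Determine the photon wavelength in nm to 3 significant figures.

1860 nm

For Z = 2 the level energies scale as Z², so the effective Rydberg energy is 13.6 × 4 = 54.40 eV.
ΔE = 54.40 × (1/5² − 1/6²) = 54.40 × 0.01222 = 0.6649 eV.
λ = hc/ΔE = 1240 / 0.6649 = 1860 nm.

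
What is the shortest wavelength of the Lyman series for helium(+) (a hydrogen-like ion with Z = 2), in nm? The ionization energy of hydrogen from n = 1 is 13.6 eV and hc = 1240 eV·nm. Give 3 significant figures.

22.8 nm

The Lyman series has lower level n_f = 1; the series limit corresponds to n_i → ∞.
ΔE_max = 13.6 × 4 / 1² = 54.40 eV.
λ_min = 1240 / 54.40 = 22.8 nm.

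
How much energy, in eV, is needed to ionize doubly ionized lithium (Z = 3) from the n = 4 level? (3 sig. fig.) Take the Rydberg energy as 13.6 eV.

E_n = −13.6 Z²/n² = −122.4/n² eV for Z = 3.
E_4 = −122.4/16 = −7.65 eV, so ionization (to E = 0) requires 7.65 eV.

7.65 eV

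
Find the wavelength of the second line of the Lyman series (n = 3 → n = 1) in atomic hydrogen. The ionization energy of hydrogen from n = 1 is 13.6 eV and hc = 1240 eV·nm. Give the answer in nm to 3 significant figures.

The Lyman series terminates on n_f = 1; the second line has n_i = 1+2 = 3.
ΔE = 13.60 × (1/1² − 1/3²) = 12.09 eV.
λ = 1240 / 12.09 = 103 nm.

103 nm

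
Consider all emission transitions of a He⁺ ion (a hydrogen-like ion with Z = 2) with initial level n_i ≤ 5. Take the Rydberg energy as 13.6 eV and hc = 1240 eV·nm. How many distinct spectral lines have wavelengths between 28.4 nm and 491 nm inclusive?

6

Enumerate all n_i → n_f pairs with 1 ≤ n_f < n_i ≤ 5 and compute λ = 1240 / [13.6·4·(1/n_f² − 1/n_i²)].
Lines falling in [28.4, 491] nm: 2→1 (30.39 nm), 5→2 (108.5 nm), 4→2 (121.6 nm), 3→2 (164.1 nm), 5→3 (320.5 nm), 4→3 (468.9 nm).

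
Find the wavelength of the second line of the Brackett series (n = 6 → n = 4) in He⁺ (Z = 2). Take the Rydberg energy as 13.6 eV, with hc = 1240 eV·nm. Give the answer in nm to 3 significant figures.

The Brackett series terminates on n_f = 4; the second line has n_i = 4+2 = 6.
ΔE = 54.40 × (1/4² − 1/6²) = 1.889 eV.
λ = 1240 / 1.889 = 656 nm.

656 nm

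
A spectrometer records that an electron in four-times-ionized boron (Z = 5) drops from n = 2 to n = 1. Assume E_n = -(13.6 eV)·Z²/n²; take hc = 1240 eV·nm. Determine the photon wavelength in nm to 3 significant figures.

For Z = 5 the level energies scale as Z², so the effective Rydberg energy is 13.6 × 25 = 340.0 eV.
ΔE = 340.0 × (1/1² − 1/2²) = 340.0 × 0.7500 = 255.0 eV.
λ = hc/ΔE = 1240 / 255.0 = 4.86 nm.

4.86 nm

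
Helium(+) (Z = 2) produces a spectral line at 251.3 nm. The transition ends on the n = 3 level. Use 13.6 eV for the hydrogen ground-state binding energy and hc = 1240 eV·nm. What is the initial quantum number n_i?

n_i = 7

The photon energy is ΔE = hc/λ = 1240 / 251.3 = 4.934 eV.
With Z = 2, ΔE = 54.40 × (1/n_f² − 1/n_i²), so 1/n_f² − 1/n_i² = 0.09070.
With n_f = 3: 1/n_i² = 1/9 − 0.09070 = 0.02041, so n_i ≈ 7.00.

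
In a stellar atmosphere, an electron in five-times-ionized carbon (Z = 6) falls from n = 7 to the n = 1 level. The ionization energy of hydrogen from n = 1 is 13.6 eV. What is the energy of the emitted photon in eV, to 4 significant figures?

479.6 eV

The Bohr energies scale as Z², so for Z = 6: E_n = −489.6/n² eV.
E_7 = −489.6/49 = −9.992 eV and E_1 = −489.6/1 = −489.6 eV.
The photon energy is |E_7 − E_1| = 479.6 eV.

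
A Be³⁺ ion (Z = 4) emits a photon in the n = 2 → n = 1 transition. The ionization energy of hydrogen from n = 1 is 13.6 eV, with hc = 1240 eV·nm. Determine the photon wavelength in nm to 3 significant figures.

For Z = 4 the level energies scale as Z², so the effective Rydberg energy is 13.6 × 16 = 217.6 eV.
ΔE = 217.6 × (1/1² − 1/2²) = 217.6 × 0.7500 = 163.2 eV.
λ = hc/ΔE = 1240 / 163.2 = 7.60 nm.

7.60 nm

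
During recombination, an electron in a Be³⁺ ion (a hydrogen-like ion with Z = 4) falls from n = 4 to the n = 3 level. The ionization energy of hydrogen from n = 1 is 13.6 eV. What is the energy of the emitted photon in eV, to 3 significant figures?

10.6 eV

The Bohr energies scale as Z², so for Z = 4: E_n = −217.6/n² eV.
E_4 = −217.6/16 = −13.60 eV and E_3 = −217.6/9 = −24.18 eV.
The photon energy is |E_4 − E_3| = 10.6 eV.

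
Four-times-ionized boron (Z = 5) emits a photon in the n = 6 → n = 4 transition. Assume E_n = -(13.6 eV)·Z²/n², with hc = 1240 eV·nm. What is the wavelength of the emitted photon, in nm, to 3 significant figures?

For Z = 5 the level energies scale as Z², so the effective Rydberg energy is 13.6 × 25 = 340.0 eV.
ΔE = 340.0 × (1/4² − 1/6²) = 340.0 × 0.03472 = 11.81 eV.
λ = hc/ΔE = 1240 / 11.81 = 105 nm.

105 nm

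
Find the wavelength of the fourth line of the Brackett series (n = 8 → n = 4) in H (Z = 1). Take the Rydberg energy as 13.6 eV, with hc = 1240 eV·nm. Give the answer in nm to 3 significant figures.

1950 nm

The Brackett series terminates on n_f = 4; the fourth line has n_i = 4+4 = 8.
ΔE = 13.60 × (1/4² − 1/8²) = 0.6375 eV.
λ = 1240 / 0.6375 = 1950 nm.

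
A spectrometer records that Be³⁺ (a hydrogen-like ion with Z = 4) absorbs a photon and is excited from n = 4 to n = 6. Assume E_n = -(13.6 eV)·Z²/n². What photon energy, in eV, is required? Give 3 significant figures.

7.56 eV

The Bohr energies scale as Z², so for Z = 4: E_n = −217.6/n² eV.
E_6 = −217.6/36 = −6.044 eV and E_4 = −217.6/16 = −13.60 eV.
The photon energy is |E_6 − E_4| = 7.56 eV.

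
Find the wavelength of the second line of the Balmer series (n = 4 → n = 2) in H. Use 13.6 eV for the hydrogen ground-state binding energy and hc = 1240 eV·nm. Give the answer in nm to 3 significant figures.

The Balmer series terminates on n_f = 2; the second line has n_i = 2+2 = 4.
ΔE = 13.60 × (1/2² − 1/4²) = 2.550 eV.
λ = 1240 / 2.550 = 486 nm.

486 nm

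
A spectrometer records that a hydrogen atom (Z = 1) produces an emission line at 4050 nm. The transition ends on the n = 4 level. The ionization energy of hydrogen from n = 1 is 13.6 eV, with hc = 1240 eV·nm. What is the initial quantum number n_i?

The photon energy is ΔE = hc/λ = 1240 / 4050 = 0.3062 eV.
With Z = 1, ΔE = 13.60 × (1/n_f² − 1/n_i²), so 1/n_f² − 1/n_i² = 0.02251.
With n_f = 4: 1/n_i² = 1/16 − 0.02251 = 0.03999, so n_i ≈ 5.00.

n_i = 5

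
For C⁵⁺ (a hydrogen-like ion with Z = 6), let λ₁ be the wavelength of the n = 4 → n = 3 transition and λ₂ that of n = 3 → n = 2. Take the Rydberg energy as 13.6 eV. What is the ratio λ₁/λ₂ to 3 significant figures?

2.86

λ ∝ 1/ΔE ∝ 1/(1/n_f² − 1/n_i²), and the Z² and hc factors cancel in the ratio.
λ₁/λ₂ = (1/2² − 1/3²)/(1/3² − 1/4²) = 0.1389/0.04861 = 2.86.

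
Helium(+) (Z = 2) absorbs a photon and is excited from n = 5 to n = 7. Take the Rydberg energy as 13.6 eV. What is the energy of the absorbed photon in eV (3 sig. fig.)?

The Bohr energies scale as Z², so for Z = 2: E_n = −54.40/n² eV.
E_7 = −54.40/49 = −1.110 eV and E_5 = −54.40/25 = −2.176 eV.
The photon energy is |E_7 − E_5| = 1.07 eV.

1.07 eV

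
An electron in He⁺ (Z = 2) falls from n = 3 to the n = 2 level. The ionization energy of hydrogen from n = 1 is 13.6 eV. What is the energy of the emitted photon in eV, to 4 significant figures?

7.556 eV

The Bohr energies scale as Z², so for Z = 2: E_n = −54.40/n² eV.
E_3 = −54.40/9 = −6.044 eV and E_2 = −54.40/4 = −13.60 eV.
The photon energy is |E_3 − E_2| = 7.556 eV.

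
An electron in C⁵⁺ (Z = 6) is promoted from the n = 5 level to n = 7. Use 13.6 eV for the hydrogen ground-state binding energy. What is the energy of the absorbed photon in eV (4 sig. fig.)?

9.592 eV

The Bohr energies scale as Z², so for Z = 6: E_n = −489.6/n² eV.
E_7 = −489.6/49 = −9.992 eV and E_5 = −489.6/25 = −19.58 eV.
The photon energy is |E_7 − E_5| = 9.592 eV.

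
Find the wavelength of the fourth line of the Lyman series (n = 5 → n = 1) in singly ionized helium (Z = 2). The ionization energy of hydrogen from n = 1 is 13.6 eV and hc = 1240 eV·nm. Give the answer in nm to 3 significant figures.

23.7 nm

The Lyman series terminates on n_f = 1; the fourth line has n_i = 1+4 = 5.
ΔE = 54.40 × (1/1² − 1/5²) = 52.22 eV.
λ = 1240 / 52.22 = 23.7 nm.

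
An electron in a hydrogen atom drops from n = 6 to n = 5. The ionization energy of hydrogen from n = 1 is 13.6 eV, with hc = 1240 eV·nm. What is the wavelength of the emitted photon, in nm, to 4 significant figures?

7460 nm

ΔE = 13.60 × (1/5² − 1/6²) = 13.60 × 0.01222 = 0.1662 eV.
λ = hc/ΔE = 1240 / 0.1662 = 7460 nm.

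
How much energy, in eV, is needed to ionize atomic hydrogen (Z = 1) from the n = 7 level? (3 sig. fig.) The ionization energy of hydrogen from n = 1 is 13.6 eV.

E_7 = −13.60/49 = −0.278 eV, so ionization (to E = 0) requires 0.278 eV.

0.278 eV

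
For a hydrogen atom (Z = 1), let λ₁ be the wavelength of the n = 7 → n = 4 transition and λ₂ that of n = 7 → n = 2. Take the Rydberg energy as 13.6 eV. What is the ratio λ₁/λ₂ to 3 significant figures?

λ ∝ 1/ΔE ∝ 1/(1/n_f² − 1/n_i²), and the Z² and hc factors cancel in the ratio.
λ₁/λ₂ = (1/2² − 1/7²)/(1/4² − 1/7²) = 0.2296/0.04209 = 5.45.

5.45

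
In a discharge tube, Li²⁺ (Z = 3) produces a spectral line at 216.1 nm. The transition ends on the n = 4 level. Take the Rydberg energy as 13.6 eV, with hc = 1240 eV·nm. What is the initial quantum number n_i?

n_i = 8

The photon energy is ΔE = hc/λ = 1240 / 216.1 = 5.738 eV.
With Z = 3, ΔE = 122.4 × (1/n_f² − 1/n_i²), so 1/n_f² − 1/n_i² = 0.04688.
With n_f = 4: 1/n_i² = 1/16 − 0.04688 = 0.01562, so n_i ≈ 8.00.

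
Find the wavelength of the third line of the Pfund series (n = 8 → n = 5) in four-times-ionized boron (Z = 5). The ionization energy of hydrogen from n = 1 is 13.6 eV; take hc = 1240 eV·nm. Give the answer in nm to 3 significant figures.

150 nm

The Pfund series terminates on n_f = 5; the third line has n_i = 5+3 = 8.
ΔE = 340.0 × (1/5² − 1/8²) = 8.288 eV.
λ = 1240 / 8.288 = 150 nm.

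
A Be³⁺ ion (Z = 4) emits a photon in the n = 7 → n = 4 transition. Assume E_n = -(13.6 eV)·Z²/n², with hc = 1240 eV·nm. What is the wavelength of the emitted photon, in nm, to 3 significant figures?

135 nm

For Z = 4 the level energies scale as Z², so the effective Rydberg energy is 13.6 × 16 = 217.6 eV.
ΔE = 217.6 × (1/4² − 1/7²) = 217.6 × 0.04209 = 9.159 eV.
λ = hc/ΔE = 1240 / 9.159 = 135 nm.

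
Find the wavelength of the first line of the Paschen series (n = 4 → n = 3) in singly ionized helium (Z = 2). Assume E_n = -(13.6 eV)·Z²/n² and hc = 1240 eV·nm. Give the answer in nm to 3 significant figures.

469 nm

The Paschen series terminates on n_f = 3; the first line has n_i = 3+1 = 4.
ΔE = 54.40 × (1/3² − 1/4²) = 2.644 eV.
λ = 1240 / 2.644 = 469 nm.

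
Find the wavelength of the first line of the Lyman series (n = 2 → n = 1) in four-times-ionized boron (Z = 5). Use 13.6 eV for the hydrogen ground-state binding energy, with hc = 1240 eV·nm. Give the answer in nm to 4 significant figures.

The Lyman series terminates on n_f = 1; the first line has n_i = 1+1 = 2.
ΔE = 340.0 × (1/1² − 1/2²) = 255.0 eV.
λ = 1240 / 255.0 = 4.863 nm.

4.863 nm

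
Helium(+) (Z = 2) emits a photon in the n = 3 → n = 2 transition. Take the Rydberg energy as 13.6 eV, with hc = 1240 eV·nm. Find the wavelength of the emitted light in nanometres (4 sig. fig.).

164.1 nm

For Z = 2 the level energies scale as Z², so the effective Rydberg energy is 13.6 × 4 = 54.40 eV.
ΔE = 54.40 × (1/2² − 1/3²) = 54.40 × 0.1389 = 7.556 eV.
λ = hc/ΔE = 1240 / 7.556 = 164.1 nm.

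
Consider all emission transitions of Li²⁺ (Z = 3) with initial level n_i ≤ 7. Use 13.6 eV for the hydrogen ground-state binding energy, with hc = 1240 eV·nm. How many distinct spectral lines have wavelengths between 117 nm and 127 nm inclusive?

Enumerate all n_i → n_f pairs with 1 ≤ n_f < n_i ≤ 7 and compute λ = 1240 / [13.6·9·(1/n_f² − 1/n_i²)].
Lines falling in [117, 127] nm: 6→3 (121.6 nm).

1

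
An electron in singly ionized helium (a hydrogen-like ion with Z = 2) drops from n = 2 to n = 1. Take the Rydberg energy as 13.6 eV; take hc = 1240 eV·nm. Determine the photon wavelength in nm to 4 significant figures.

For Z = 2 the level energies scale as Z², so the effective Rydberg energy is 13.6 × 4 = 54.40 eV.
ΔE = 54.40 × (1/1² − 1/2²) = 54.40 × 0.7500 = 40.80 eV.
λ = hc/ΔE = 1240 / 40.80 = 30.39 nm.

30.39 nm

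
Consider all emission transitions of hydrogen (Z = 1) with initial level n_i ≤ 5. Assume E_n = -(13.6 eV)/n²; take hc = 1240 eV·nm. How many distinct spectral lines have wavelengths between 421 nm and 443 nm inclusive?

1

Enumerate all n_i → n_f pairs with 1 ≤ n_f < n_i ≤ 5 and compute λ = 1240 / [13.6·1·(1/n_f² − 1/n_i²)].
Lines falling in [421, 443] nm: 5→2 (434.2 nm).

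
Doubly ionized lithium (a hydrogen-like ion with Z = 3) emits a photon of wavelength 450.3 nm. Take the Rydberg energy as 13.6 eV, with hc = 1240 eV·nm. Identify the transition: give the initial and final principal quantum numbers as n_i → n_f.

The photon energy is ΔE = hc/λ = 1240 / 450.3 = 2.754 eV.
With Z = 3, ΔE = 122.4 × (1/n_f² − 1/n_i²), so 1/n_f² − 1/n_i² = 0.02250.
Trying n_f = 4 gives 1/n_i² = 0.04000, i.e. n_i ≈ 5; this pair matches.

n_i = 5, n_f = 4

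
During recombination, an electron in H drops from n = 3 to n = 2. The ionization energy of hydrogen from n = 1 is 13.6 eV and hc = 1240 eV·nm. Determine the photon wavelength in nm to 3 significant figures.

ΔE = 13.60 × (1/2² − 1/3²) = 13.60 × 0.1389 = 1.889 eV.
λ = hc/ΔE = 1240 / 1.889 = 656 nm.

656 nm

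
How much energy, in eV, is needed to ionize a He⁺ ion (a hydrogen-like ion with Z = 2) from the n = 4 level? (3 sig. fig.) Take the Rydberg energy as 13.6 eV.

E_n = −13.6 Z²/n² = −54.40/n² eV for Z = 2.
E_4 = −54.40/16 = −3.40 eV, so ionization (to E = 0) requires 3.40 eV.

3.40 eV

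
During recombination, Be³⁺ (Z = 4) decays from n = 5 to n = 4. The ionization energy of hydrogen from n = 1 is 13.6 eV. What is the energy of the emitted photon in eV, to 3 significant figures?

The Bohr energies scale as Z², so for Z = 4: E_n = −217.6/n² eV.
E_5 = −217.6/25 = −8.704 eV and E_4 = −217.6/16 = −13.60 eV.
The photon energy is |E_5 − E_4| = 4.90 eV.

4.90 eV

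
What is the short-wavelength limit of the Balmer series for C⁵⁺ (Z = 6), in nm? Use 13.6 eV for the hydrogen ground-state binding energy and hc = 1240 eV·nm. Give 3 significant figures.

The Balmer series has lower level n_f = 2; the series limit corresponds to n_i → ∞.
ΔE_max = 13.6 × 36 / 2² = 122.4 eV.
λ_min = 1240 / 122.4 = 10.1 nm.

10.1 nm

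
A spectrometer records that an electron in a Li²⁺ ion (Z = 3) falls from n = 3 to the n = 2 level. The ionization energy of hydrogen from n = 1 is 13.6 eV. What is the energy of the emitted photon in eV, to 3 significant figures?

The Bohr energies scale as Z², so for Z = 3: E_n = −122.4/n² eV.
E_3 = −122.4/9 = −13.60 eV and E_2 = −122.4/4 = −30.60 eV.
The photon energy is |E_3 − E_2| = 17.0 eV.

17.0 eV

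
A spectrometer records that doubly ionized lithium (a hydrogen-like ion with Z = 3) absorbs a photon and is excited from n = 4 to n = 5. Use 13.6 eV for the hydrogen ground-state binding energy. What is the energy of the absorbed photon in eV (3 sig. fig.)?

The Bohr energies scale as Z², so for Z = 3: E_n = −122.4/n² eV.
E_5 = −122.4/25 = −4.896 eV and E_4 = −122.4/16 = −7.650 eV.
The photon energy is |E_5 − E_4| = 2.75 eV.

2.75 eV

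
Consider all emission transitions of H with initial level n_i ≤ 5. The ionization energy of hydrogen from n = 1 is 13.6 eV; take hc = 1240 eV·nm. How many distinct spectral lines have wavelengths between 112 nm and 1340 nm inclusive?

Enumerate all n_i → n_f pairs with 1 ≤ n_f < n_i ≤ 5 and compute λ = 1240 / [13.6·1·(1/n_f² − 1/n_i²)].
Lines falling in [112, 1340] nm: 2→1 (121.6 nm), 5→2 (434.2 nm), 4→2 (486.3 nm), 3→2 (656.5 nm), 5→3 (1282 nm).

5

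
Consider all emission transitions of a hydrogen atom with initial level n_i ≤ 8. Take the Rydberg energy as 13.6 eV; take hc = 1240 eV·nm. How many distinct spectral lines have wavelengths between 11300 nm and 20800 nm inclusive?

2

Enumerate all n_i → n_f pairs with 1 ≤ n_f < n_i ≤ 8 and compute λ = 1240 / [13.6·1·(1/n_f² − 1/n_i²)].
Lines falling in [11300, 20800] nm: 7→6 (12370 nm), 8→7 (19060 nm).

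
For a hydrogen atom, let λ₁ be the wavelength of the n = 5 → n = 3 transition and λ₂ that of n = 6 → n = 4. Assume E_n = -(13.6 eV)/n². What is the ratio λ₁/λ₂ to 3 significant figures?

0.488

λ ∝ 1/ΔE ∝ 1/(1/n_f² − 1/n_i²), and the Z² and hc factors cancel in the ratio.
λ₁/λ₂ = (1/4² − 1/6²)/(1/3² − 1/5²) = 0.03472/0.07111 = 0.488.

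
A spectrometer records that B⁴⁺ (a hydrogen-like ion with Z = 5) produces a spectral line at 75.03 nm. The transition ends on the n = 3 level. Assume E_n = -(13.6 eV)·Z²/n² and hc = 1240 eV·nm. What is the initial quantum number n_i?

The photon energy is ΔE = hc/λ = 1240 / 75.03 = 16.53 eV.
With Z = 5, ΔE = 340.0 × (1/n_f² − 1/n_i²), so 1/n_f² − 1/n_i² = 0.04861.
With n_f = 3: 1/n_i² = 1/9 − 0.04861 = 0.06250, so n_i ≈ 4.00.

n_i = 4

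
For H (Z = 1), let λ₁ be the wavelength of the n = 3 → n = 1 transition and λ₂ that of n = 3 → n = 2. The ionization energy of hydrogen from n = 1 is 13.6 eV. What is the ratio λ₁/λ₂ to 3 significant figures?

0.156

λ ∝ 1/ΔE ∝ 1/(1/n_f² − 1/n_i²), and the Z² and hc factors cancel in the ratio.
λ₁/λ₂ = (1/2² − 1/3²)/(1/1² − 1/3²) = 0.1389/0.8889 = 0.156.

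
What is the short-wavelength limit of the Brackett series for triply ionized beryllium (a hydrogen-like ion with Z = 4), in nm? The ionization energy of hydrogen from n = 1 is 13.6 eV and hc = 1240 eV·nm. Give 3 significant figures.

The Brackett series has lower level n_f = 4; the series limit corresponds to n_i → ∞.
ΔE_max = 13.6 × 16 / 4² = 13.60 eV.
λ_min = 1240 / 13.60 = 91.2 nm.

91.2 nm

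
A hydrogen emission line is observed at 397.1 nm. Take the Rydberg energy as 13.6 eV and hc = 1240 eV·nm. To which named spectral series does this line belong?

Balmer

ΔE = 1240/397.1 = 3.123 eV.
This matches 13.6 × (1/2² − 1/7²), so n_f = 2: the Balmer series.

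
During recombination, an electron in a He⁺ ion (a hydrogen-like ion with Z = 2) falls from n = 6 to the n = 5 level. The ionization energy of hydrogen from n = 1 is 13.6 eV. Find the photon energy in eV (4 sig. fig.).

The Bohr energies scale as Z², so for Z = 2: E_n = −54.40/n² eV.
E_6 = −54.40/36 = −1.511 eV and E_5 = −54.40/25 = −2.176 eV.
The photon energy is |E_6 − E_5| = 0.6649 eV.

0.6649 eV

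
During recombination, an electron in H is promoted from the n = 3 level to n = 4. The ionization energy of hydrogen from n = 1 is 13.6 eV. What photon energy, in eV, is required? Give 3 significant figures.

0.661 eV

E_4 = −13.60/16 = −0.8500 eV and E_3 = −13.60/9 = −1.511 eV.
The photon energy is |E_4 − E_3| = 0.661 eV.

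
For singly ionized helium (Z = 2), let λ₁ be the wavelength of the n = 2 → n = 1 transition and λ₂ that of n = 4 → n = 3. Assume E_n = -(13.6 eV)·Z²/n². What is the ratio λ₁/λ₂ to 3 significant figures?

λ ∝ 1/ΔE ∝ 1/(1/n_f² − 1/n_i²), and the Z² and hc factors cancel in the ratio.
λ₁/λ₂ = (1/3² − 1/4²)/(1/1² − 1/2²) = 0.04861/0.7500 = 0.0648.

0.0648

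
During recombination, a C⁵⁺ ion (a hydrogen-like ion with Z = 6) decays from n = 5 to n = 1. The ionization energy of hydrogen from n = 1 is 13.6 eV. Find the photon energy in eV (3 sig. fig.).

The Bohr energies scale as Z², so for Z = 6: E_n = −489.6/n² eV.
E_5 = −489.6/25 = −19.58 eV and E_1 = −489.6/1 = −489.6 eV.
The photon energy is |E_5 − E_1| = 470 eV.

470 eV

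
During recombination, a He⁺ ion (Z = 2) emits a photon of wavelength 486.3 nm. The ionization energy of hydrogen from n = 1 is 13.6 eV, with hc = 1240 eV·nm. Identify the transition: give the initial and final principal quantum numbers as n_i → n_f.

n_i = 8, n_f = 4

The photon energy is ΔE = hc/λ = 1240 / 486.3 = 2.550 eV.
With Z = 2, ΔE = 54.40 × (1/n_f² − 1/n_i²), so 1/n_f² − 1/n_i² = 0.04687.
Trying n_f = 4 gives 1/n_i² = 0.01563, i.e. n_i ≈ 8; this pair matches.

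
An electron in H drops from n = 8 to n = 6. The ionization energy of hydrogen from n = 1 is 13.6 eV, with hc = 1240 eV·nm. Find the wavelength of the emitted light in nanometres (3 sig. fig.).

7500 nm

ΔE = 13.60 × (1/6² − 1/8²) = 13.60 × 0.01215 = 0.1653 eV.
λ = hc/ΔE = 1240 / 0.1653 = 7500 nm.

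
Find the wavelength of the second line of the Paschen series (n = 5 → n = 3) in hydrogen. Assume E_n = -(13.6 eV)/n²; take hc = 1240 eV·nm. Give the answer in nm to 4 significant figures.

1282 nm

The Paschen series terminates on n_f = 3; the second line has n_i = 3+2 = 5.
ΔE = 13.60 × (1/3² − 1/5²) = 0.9671 eV.
λ = 1240 / 0.9671 = 1282 nm.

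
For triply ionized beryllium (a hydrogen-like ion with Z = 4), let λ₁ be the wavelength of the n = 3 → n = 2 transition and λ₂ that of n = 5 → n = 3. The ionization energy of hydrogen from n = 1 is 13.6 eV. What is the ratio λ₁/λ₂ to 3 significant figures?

0.512

λ ∝ 1/ΔE ∝ 1/(1/n_f² − 1/n_i²), and the Z² and hc factors cancel in the ratio.
λ₁/λ₂ = (1/3² − 1/5²)/(1/2² − 1/3²) = 0.07111/0.1389 = 0.512.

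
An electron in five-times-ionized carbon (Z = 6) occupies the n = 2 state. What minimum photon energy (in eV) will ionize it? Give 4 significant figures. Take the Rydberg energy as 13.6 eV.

E_n = −13.6 Z²/n² = −489.6/n² eV for Z = 6.
E_2 = −489.6/4 = −122.4 eV, so ionization (to E = 0) requires 122.4 eV.

122.4 eV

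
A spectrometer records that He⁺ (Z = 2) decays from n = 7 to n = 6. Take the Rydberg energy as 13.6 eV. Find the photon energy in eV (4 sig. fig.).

0.4009 eV

The Bohr energies scale as Z², so for Z = 2: E_n = −54.40/n² eV.
E_7 = −54.40/49 = −1.110 eV and E_6 = −54.40/36 = −1.511 eV.
The photon energy is |E_7 − E_6| = 0.4009 eV.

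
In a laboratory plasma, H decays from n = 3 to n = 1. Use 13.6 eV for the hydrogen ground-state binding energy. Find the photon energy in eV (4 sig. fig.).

E_3 = −13.60/9 = −1.511 eV and E_1 = −13.60/1 = −13.60 eV.
The photon energy is |E_3 − E_1| = 12.09 eV.

12.09 eV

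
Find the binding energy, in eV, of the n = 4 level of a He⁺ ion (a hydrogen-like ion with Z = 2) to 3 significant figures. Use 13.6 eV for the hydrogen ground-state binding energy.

3.40 eV

E_n = −13.6 Z²/n² = −54.40/n² eV for Z = 2.
E_4 = −54.40/16 = −3.40 eV, so ionization (to E = 0) requires 3.40 eV.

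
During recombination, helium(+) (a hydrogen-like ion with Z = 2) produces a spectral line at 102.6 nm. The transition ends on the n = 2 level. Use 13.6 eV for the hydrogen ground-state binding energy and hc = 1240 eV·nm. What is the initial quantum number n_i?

n_i = 6

The photon energy is ΔE = hc/λ = 1240 / 102.6 = 12.09 eV.
With Z = 2, ΔE = 54.40 × (1/n_f² − 1/n_i²), so 1/n_f² − 1/n_i² = 0.2222.
With n_f = 2: 1/n_i² = 1/4 − 0.2222 = 0.02784, so n_i ≈ 5.99.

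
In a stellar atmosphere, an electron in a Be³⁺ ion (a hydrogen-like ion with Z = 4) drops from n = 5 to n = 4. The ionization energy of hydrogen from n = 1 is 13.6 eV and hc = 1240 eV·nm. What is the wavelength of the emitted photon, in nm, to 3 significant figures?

For Z = 4 the level energies scale as Z², so the effective Rydberg energy is 13.6 × 16 = 217.6 eV.
ΔE = 217.6 × (1/4² − 1/5²) = 217.6 × 0.02250 = 4.896 eV.
λ = hc/ΔE = 1240 / 4.896 = 253 nm.

253 nm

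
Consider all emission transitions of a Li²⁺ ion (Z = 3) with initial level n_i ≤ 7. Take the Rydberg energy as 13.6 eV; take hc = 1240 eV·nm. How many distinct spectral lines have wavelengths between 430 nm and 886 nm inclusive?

Enumerate all n_i → n_f pairs with 1 ≤ n_f < n_i ≤ 7 and compute λ = 1240 / [13.6·9·(1/n_f² − 1/n_i²)].
Lines falling in [430, 886] nm: 5→4 (450.3 nm), 7→5 (517.1 nm), 6→5 (828.9 nm).

3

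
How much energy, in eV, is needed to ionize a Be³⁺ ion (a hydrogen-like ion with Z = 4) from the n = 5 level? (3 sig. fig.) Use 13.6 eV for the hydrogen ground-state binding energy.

E_n = −13.6 Z²/n² = −217.6/n² eV for Z = 4.
E_5 = −217.6/25 = −8.70 eV, so ionization (to E = 0) requires 8.70 eV.

8.70 eV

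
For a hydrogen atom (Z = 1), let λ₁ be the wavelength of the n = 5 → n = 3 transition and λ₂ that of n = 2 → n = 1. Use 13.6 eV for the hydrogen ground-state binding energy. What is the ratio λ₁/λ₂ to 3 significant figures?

λ ∝ 1/ΔE ∝ 1/(1/n_f² − 1/n_i²), and the Z² and hc factors cancel in the ratio.
λ₁/λ₂ = (1/1² − 1/2²)/(1/3² − 1/5²) = 0.7500/0.07111 = 10.5.

10.5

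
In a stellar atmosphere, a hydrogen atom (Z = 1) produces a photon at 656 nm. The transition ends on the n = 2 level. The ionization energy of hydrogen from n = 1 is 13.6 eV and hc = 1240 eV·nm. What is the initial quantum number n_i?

The photon energy is ΔE = hc/λ = 1240 / 656 = 1.890 eV.
With Z = 1, ΔE = 13.60 × (1/n_f² − 1/n_i²), so 1/n_f² − 1/n_i² = 0.1390.
With n_f = 2: 1/n_i² = 1/4 − 0.1390 = 0.1110, so n_i ≈ 3.00.

n_i = 3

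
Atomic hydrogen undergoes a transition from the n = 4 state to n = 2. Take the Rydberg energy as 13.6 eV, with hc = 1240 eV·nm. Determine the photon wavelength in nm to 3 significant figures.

ΔE = 13.60 × (1/2² − 1/4²) = 13.60 × 0.1875 = 2.550 eV.
λ = hc/ΔE = 1240 / 2.550 = 486 nm.

486 nm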